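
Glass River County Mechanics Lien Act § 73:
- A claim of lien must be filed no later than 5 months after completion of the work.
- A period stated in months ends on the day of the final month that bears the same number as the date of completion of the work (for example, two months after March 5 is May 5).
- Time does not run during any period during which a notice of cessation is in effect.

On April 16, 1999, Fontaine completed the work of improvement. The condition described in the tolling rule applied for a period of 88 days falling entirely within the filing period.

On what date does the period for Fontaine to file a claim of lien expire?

December 13, 1999

5 months after April 16, 1999 is September 16, 1999.
Tolling adds 88 days: September 16, 1999 + 88 days = December 13, 1999.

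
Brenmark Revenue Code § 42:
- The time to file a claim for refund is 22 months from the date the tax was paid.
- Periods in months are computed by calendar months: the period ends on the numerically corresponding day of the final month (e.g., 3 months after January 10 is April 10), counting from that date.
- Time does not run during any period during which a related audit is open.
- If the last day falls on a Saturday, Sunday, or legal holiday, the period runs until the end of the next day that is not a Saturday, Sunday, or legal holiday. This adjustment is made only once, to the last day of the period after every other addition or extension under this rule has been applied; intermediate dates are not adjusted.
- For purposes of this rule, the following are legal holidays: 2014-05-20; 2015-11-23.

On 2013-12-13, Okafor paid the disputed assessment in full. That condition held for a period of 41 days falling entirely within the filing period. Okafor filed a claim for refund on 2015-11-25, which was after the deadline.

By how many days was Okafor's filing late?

22 months after 2013-12-13 is October 13, 2015.
Tolling adds 41 days: October 13, 2015 + 41 days = November 23, 2015.
November 23, 2015 is a listed holiday. The next qualifying day is November 24, 2015.
The deadline is November 24, 2015; from November 24, 2015 to November 25, 2015 is 1 days.

1 day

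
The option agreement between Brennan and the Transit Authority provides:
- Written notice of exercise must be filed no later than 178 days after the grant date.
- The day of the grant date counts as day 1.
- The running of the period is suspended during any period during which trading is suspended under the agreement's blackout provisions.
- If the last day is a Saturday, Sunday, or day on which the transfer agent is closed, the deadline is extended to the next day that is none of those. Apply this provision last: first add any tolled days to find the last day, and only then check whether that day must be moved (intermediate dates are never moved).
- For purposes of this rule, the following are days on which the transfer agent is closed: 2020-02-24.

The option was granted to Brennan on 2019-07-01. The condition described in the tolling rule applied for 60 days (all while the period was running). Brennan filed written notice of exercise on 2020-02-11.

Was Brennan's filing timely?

Counting 2019-07-01 as day 1, day 178 is December 25, 2019.
Tolling adds 60 days: December 25, 2019 + 60 days = February 23, 2020.
February 23, 2020 is Sunday; February 24, 2020 is a listed holiday. The next qualifying day is February 25, 2020.
The deadline is February 25, 2020; the filing on February 11, 2020 is on or before that date.

Yes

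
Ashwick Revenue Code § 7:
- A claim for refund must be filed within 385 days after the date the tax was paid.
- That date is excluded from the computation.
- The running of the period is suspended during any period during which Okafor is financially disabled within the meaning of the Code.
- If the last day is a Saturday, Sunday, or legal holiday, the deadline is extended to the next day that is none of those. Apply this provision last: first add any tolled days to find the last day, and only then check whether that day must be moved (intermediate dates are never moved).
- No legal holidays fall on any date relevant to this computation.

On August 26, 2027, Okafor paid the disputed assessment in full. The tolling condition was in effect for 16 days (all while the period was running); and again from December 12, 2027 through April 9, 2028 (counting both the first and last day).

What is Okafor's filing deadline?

January 29, 2029

385 days after August 26, 2027 is September 14, 2028.
Tolling adds 16 days: September 14, 2028 + 16 days = September 30, 2028.
From December 12, 2027 through April 9, 2028 inclusive is 120 days; tolling adds 120 days: September 30, 2028 + 120 days = January 28, 2029.
January 28, 2029 is Sunday. The next qualifying day is January 29, 2029.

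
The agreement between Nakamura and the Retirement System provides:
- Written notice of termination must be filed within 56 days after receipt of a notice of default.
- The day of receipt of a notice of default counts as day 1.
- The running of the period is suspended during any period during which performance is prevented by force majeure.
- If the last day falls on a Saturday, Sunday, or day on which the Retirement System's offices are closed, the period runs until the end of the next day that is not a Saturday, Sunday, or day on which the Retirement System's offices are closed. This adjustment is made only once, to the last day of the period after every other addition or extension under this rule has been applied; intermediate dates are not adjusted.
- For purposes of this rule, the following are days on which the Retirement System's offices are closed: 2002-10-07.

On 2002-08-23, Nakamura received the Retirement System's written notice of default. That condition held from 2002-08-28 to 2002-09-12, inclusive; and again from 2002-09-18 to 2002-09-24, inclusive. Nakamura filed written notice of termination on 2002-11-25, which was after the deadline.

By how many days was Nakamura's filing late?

Counting 2002-08-23 as day 1, day 56 is October 17, 2002.
From August 28, 2002 through September 12, 2002 inclusive is 16 days; tolling adds 16 days: October 17, 2002 + 16 days = November 2, 2002.
From September 18, 2002 through September 24, 2002 inclusive is 7 days; tolling adds 7 days: November 2, 2002 + 7 days = November 9, 2002.
November 9, 2002 is Saturday; November 10, 2002 is Sunday. The next qualifying day is November 11, 2002.
The deadline is November 11, 2002; from November 11, 2002 to November 25, 2002 is 14 days.

14 days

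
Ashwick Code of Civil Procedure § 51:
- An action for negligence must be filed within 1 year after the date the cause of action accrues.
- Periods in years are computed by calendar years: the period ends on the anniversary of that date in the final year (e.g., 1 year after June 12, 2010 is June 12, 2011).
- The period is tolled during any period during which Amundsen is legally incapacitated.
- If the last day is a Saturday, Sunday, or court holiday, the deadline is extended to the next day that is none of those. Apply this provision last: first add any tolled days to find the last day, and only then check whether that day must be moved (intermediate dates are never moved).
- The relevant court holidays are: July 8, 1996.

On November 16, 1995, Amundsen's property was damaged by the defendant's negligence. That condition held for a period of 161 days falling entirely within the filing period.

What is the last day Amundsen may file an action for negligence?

April 28, 1997

1 year after November 16, 1995 is November 16, 1996.
Tolling adds 161 days: November 16, 1996 + 161 days = April 26, 1997.
April 26, 1997 is Saturday; April 27, 1997 is Sunday. The next qualifying day is April 28, 1997.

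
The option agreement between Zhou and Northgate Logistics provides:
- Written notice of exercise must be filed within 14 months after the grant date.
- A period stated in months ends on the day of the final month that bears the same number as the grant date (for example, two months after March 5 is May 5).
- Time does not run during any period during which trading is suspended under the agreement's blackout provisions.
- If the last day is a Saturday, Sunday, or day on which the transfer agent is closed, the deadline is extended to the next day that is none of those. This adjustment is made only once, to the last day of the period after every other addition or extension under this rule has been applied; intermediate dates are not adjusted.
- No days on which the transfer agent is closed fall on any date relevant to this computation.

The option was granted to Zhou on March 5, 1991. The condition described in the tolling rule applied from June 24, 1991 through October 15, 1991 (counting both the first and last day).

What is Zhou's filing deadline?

August 27, 1992

14 months after March 5, 1991 is May 5, 1992.
From June 24, 1991 through October 15, 1991 inclusive is 114 days; tolling adds 114 days: May 5, 1992 + 114 days = August 27, 1992.
August 27, 1992 is a Thursday and not a day on which the transfer agent is closed, so no extension applies.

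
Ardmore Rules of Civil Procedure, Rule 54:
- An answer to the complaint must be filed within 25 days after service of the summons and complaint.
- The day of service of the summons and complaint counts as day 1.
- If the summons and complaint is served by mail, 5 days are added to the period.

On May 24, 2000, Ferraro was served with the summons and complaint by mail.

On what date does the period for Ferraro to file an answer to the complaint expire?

Counting May 24, 2000 as day 1, day 25 is June 17, 2000.
Service was by mail, adding 5 days: June 17, 2000 + 5 days = June 22, 2000.

June 22, 2000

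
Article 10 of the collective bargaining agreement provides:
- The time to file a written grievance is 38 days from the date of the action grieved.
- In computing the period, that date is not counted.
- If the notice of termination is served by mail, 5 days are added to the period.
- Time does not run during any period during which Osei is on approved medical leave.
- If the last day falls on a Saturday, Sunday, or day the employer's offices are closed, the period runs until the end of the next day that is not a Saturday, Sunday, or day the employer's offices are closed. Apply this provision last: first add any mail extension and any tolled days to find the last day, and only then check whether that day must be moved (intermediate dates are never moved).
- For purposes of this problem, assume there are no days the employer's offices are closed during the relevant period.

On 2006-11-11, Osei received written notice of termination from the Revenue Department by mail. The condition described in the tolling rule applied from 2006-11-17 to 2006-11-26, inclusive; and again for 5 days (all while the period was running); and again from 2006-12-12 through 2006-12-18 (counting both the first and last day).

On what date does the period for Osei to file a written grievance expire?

January 15, 2007

38 days after 2006-11-11 is December 19, 2006.
Service was by mail, adding 5 days: December 19, 2006 + 5 days = December 24, 2006.
From November 17, 2006 through November 26, 2006 inclusive is 10 days; tolling adds 10 days: December 24, 2006 + 10 days = January 3, 2007.
Tolling adds 5 days: January 3, 2007 + 5 days = January 8, 2007.
From December 12, 2006 through December 18, 2006 inclusive is 7 days; tolling adds 7 days: January 8, 2007 + 7 days = January 15, 2007.
January 15, 2007 is a Monday and not a day the employer's offices are closed, so no extension applies.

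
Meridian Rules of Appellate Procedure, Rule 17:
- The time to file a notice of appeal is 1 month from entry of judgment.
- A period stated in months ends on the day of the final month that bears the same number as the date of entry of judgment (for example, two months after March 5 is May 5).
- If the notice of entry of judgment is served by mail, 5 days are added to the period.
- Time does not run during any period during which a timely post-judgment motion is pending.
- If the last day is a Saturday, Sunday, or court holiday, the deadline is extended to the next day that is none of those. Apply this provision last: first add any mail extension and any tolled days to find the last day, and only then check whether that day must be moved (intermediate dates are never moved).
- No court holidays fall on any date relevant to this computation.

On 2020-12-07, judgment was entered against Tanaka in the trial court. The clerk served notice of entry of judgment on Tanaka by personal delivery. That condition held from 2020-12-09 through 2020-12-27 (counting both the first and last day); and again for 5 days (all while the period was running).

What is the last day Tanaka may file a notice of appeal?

1 month after 2020-12-07 is January 7, 2021.
Service was not by mail, so no mail extension applies.
From December 9, 2020 through December 27, 2020 inclusive is 19 days; tolling adds 19 days: January 7, 2021 + 19 days = January 26, 2021.
Tolling adds 5 days: January 26, 2021 + 5 days = January 31, 2021.
January 31, 2021 is Sunday. The next qualifying day is February 1, 2021.

February 1, 2021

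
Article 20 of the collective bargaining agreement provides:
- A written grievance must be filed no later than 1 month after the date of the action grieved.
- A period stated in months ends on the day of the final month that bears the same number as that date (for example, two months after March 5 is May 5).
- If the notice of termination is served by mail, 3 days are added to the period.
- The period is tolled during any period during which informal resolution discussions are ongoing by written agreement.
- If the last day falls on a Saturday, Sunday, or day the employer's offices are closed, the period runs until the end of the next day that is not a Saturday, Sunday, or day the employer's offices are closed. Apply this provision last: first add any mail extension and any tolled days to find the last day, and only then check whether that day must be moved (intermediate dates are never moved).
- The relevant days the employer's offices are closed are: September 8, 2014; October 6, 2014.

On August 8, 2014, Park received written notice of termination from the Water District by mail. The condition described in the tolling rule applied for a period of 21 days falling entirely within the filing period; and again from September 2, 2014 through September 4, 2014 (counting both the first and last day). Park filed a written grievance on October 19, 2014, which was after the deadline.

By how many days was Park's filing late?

12 days

1 month after August 8, 2014 is September 8, 2014.
Service was by mail, adding 3 days: September 8, 2014 + 3 days = September 11, 2014.
Tolling adds 21 days: September 11, 2014 + 21 days = October 2, 2014.
From September 2, 2014 through September 4, 2014 inclusive is 3 days; tolling adds 3 days: October 2, 2014 + 3 days = October 5, 2014.
October 5, 2014 is Sunday; October 6, 2014 is a listed holiday. The next qualifying day is October 7, 2014.
The deadline is October 7, 2014; from October 7, 2014 to October 19, 2014 is 12 days.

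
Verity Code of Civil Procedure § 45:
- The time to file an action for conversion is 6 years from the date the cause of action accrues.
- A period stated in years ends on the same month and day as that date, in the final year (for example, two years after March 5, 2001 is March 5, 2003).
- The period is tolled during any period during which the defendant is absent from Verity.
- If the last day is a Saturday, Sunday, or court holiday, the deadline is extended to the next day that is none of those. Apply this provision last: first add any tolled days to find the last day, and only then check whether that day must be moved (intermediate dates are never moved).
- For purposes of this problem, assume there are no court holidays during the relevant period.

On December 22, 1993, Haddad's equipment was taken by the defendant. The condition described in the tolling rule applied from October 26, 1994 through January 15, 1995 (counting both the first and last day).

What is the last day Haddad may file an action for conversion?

6 years after December 22, 1993 is December 22, 1999.
From October 26, 1994 through January 15, 1995 inclusive is 82 days; tolling adds 82 days: December 22, 1999 + 82 days = March 13, 2000.
March 13, 2000 is a Monday and not a court holiday, so no extension applies.

March 13, 2000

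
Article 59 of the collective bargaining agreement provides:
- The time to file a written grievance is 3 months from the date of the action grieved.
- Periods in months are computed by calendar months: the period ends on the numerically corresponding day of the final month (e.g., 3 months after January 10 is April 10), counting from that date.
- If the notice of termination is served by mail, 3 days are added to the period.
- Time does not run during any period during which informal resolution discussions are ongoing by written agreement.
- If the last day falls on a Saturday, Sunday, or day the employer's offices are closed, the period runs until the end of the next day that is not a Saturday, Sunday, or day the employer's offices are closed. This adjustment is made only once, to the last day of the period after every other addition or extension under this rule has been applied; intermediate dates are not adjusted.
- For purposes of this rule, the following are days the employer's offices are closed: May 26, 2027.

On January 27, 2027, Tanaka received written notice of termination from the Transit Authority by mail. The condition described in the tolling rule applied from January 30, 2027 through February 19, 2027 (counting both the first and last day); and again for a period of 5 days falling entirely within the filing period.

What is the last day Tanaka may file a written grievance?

May 27, 2027

3 months after January 27, 2027 is April 27, 2027.
Service was by mail, adding 3 days: April 27, 2027 + 3 days = April 30, 2027.
From January 30, 2027 through February 19, 2027 inclusive is 21 days; tolling adds 21 days: April 30, 2027 + 21 days = May 21, 2027.
Tolling adds 5 days: May 21, 2027 + 5 days = May 26, 2027.
May 26, 2027 is a listed holiday. The next qualifying day is May 27, 2027.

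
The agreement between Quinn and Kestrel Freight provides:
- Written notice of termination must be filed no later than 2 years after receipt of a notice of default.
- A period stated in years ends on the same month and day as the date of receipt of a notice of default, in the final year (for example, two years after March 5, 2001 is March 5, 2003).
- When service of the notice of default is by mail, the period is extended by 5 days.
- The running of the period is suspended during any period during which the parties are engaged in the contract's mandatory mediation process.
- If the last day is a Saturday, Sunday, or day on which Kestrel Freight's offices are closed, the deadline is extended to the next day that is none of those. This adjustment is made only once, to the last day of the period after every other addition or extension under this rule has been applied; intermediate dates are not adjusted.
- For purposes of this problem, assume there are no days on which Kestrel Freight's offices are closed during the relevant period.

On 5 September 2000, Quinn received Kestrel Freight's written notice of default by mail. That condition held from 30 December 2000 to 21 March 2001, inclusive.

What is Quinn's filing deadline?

2 years after 5 September 2000 is September 5, 2002.
Service was by mail, adding 5 days: September 5, 2002 + 5 days = September 10, 2002.
From December 30, 2000 through March 21, 2001 inclusive is 82 days; tolling adds 82 days: September 10, 2002 + 82 days = December 1, 2002.
December 1, 2002 is Sunday. The next qualifying day is December 2, 2002.

December 2, 2002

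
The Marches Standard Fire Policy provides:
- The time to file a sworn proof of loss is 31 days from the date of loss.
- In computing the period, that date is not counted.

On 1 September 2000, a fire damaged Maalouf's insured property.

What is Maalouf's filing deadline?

31 days after 1 September 2000 is October 2, 2000.

October 2, 2000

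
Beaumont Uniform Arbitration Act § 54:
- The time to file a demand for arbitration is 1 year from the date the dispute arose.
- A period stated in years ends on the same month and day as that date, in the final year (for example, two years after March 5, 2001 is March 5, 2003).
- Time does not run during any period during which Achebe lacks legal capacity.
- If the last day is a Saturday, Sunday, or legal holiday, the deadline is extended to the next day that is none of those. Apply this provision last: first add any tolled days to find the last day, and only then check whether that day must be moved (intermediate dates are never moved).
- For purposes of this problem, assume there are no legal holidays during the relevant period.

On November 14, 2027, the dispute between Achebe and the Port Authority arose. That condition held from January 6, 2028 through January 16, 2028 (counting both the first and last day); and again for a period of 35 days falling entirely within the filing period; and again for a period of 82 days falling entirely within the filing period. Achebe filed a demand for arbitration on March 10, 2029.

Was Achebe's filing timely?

Yes

1 year after November 14, 2027 is November 14, 2028.
From January 6, 2028 through January 16, 2028 inclusive is 11 days; tolling adds 11 days: November 14, 2028 + 11 days = November 25, 2028.
Tolling adds 35 days: November 25, 2028 + 35 days = December 30, 2028.
Tolling adds 82 days: December 30, 2028 + 82 days = March 22, 2029.
March 22, 2029 is a Thursday and not a legal holiday, so no extension applies.
The deadline is March 22, 2029; the filing on March 10, 2029 is on or before that date.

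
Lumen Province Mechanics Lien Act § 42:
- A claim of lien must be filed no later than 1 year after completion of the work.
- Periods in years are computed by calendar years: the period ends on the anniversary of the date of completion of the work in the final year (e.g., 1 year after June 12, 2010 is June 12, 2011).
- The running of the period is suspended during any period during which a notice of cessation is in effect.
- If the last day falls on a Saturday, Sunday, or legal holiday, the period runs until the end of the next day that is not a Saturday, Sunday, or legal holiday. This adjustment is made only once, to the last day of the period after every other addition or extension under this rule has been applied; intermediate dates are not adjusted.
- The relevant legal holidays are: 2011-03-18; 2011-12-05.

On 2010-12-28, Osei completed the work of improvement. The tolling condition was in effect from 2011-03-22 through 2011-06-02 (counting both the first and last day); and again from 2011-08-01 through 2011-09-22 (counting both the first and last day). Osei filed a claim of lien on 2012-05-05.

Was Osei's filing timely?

No

1 year after 2010-12-28 is December 28, 2011.
From March 22, 2011 through June 2, 2011 inclusive is 73 days; tolling adds 73 days: December 28, 2011 + 73 days = March 10, 2012.
From August 1, 2011 through September 22, 2011 inclusive is 53 days; tolling adds 53 days: March 10, 2012 + 53 days = May 2, 2012.
May 2, 2012 is a Wednesday and not a legal holiday, so no extension applies.
The deadline is May 2, 2012; the filing on May 5, 2012 is after that date.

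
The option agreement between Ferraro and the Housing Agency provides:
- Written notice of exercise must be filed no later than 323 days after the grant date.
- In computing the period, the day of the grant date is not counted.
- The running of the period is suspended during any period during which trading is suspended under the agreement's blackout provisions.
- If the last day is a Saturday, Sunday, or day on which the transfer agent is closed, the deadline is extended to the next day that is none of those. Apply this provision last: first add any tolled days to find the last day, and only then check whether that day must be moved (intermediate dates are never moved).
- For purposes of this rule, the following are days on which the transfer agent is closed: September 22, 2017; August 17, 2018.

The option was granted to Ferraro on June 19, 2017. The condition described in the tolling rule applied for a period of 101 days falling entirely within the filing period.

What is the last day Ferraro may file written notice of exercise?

323 days after June 19, 2017 is May 8, 2018.
Tolling adds 101 days: May 8, 2018 + 101 days = August 17, 2018.
August 17, 2018 is a listed holiday; August 18, 2018 is Saturday; August 19, 2018 is Sunday. The next qualifying day is August 20, 2018.

August 20, 2018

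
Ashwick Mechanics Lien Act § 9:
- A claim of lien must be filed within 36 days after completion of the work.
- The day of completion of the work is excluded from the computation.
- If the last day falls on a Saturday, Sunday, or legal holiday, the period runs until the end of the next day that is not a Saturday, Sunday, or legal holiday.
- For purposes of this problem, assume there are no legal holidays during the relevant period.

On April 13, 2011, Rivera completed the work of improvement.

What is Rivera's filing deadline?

36 days after April 13, 2011 is May 19, 2011.
May 19, 2011 is a Thursday and not a legal holiday, so no extension applies.

May 19, 2011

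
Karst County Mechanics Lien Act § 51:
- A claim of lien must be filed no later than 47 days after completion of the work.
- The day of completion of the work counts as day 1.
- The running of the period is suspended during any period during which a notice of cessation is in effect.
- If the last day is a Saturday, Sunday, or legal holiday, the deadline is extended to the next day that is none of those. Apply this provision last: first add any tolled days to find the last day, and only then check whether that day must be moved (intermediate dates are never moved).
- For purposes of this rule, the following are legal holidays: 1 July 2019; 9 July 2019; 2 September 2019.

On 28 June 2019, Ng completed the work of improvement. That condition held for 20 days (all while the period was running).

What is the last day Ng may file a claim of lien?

September 3, 2019

Counting 28 June 2019 as day 1, day 47 is August 13, 2019.
Tolling adds 20 days: August 13, 2019 + 20 days = September 2, 2019.
September 2, 2019 is a listed holiday. The next qualifying day is September 3, 2019.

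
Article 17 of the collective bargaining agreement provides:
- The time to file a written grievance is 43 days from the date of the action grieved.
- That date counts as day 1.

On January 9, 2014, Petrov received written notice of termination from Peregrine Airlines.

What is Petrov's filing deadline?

February 20, 2014

Counting January 9, 2014 as day 1, day 43 is February 20, 2014.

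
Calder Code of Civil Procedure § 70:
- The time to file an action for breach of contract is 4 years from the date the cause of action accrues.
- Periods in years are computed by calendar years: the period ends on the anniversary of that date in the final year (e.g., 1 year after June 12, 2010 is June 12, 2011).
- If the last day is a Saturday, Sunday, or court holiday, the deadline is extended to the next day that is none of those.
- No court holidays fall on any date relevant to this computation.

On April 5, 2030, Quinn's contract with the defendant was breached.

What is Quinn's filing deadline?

April 5, 2034

4 years after April 5, 2030 is April 5, 2034.
April 5, 2034 is a Wednesday and not a court holiday, so no extension applies.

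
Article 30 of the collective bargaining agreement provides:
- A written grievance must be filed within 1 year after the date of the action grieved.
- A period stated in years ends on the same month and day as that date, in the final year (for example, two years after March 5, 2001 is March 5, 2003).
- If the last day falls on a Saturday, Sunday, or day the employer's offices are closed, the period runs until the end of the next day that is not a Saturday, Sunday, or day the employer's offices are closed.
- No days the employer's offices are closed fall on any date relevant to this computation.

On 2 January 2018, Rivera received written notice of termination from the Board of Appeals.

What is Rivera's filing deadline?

January 2, 2019

1 year after 2 January 2018 is January 2, 2019.
January 2, 2019 is a Wednesday and not a day the employer's offices are closed, so no extension applies.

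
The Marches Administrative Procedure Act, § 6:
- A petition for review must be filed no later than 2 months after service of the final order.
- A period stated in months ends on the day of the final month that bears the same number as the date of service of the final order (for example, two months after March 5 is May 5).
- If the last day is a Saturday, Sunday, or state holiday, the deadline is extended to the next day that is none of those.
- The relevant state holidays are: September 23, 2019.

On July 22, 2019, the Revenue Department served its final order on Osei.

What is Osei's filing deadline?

2 months after July 22, 2019 is September 22, 2019.
September 22, 2019 is Sunday; September 23, 2019 is a listed holiday. The next qualifying day is September 24, 2019.

September 24, 2019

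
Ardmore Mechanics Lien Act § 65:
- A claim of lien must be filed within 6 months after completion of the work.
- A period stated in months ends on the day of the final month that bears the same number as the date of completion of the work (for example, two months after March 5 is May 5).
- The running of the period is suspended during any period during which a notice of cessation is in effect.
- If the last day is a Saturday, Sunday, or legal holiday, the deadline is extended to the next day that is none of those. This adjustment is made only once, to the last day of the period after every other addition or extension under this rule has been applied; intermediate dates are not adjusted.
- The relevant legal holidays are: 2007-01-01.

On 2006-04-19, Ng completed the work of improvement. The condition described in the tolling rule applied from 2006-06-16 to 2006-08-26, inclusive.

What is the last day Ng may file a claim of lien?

January 2, 2007

6 months after 2006-04-19 is October 19, 2006.
From June 16, 2006 through August 26, 2006 inclusive is 72 days; tolling adds 72 days: October 19, 2006 + 72 days = December 30, 2006.
December 30, 2006 is Saturday; December 31, 2006 is Sunday; January 1, 2007 is a listed holiday. The next qualifying day is January 2, 2007.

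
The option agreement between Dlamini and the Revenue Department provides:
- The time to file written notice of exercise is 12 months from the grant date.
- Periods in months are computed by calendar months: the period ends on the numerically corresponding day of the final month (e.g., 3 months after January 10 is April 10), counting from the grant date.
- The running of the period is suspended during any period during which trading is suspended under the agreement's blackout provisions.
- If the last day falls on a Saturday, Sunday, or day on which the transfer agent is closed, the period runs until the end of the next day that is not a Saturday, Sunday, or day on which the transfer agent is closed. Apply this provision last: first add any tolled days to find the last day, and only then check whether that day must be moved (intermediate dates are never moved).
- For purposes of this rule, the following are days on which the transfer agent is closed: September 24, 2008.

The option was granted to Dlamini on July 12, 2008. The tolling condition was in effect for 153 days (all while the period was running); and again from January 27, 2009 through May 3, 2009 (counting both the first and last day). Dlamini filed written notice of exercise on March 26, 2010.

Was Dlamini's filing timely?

12 months after July 12, 2008 is July 12, 2009.
Tolling adds 153 days: July 12, 2009 + 153 days = December 12, 2009.
From January 27, 2009 through May 3, 2009 inclusive is 97 days; tolling adds 97 days: December 12, 2009 + 97 days = March 19, 2010.
March 19, 2010 is a Friday and not a day on which the transfer agent is closed, so no extension applies.
The deadline is March 19, 2010; the filing on March 26, 2010 is after that date.

No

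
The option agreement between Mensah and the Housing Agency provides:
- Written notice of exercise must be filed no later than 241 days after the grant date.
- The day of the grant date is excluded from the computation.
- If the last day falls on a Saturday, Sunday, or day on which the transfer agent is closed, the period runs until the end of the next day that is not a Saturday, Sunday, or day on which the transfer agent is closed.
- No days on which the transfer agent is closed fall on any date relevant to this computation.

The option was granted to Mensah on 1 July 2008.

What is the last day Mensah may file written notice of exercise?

241 days after 1 July 2008 is February 27, 2009.
February 27, 2009 is a Friday and not a day on which the transfer agent is closed, so no extension applies.

February 27, 2009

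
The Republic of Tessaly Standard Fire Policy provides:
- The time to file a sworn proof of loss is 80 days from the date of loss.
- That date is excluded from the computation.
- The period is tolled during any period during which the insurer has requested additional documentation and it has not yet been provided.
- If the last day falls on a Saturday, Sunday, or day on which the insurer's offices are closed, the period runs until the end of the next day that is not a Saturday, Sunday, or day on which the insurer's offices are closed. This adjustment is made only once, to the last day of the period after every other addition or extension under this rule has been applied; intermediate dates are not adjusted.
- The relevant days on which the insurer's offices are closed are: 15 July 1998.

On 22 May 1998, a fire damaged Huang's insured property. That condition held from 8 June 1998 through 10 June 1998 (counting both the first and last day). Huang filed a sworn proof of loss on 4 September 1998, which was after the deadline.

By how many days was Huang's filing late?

80 days after 22 May 1998 is August 10, 1998.
From June 8, 1998 through June 10, 1998 inclusive is 3 days; tolling adds 3 days: August 10, 1998 + 3 days = August 13, 1998.
August 13, 1998 is a Thursday and not a day on which the insurer's offices are closed, so no extension applies.
The deadline is August 13, 1998; from August 13, 1998 to September 4, 1998 is 22 days.

22 days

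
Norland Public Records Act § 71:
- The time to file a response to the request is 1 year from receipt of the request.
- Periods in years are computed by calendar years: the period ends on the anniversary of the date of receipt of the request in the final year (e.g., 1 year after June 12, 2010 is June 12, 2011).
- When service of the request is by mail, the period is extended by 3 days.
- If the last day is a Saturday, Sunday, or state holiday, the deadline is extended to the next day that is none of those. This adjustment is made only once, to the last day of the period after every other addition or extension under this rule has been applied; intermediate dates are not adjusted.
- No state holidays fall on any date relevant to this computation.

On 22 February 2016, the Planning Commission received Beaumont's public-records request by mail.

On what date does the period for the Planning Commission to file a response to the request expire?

1 year after 22 February 2016 is February 22, 2017.
Service was by mail, adding 3 days: February 22, 2017 + 3 days = February 25, 2017.
February 25, 2017 is Saturday; February 26, 2017 is Sunday. The next qualifying day is February 27, 2017.

February 27, 2017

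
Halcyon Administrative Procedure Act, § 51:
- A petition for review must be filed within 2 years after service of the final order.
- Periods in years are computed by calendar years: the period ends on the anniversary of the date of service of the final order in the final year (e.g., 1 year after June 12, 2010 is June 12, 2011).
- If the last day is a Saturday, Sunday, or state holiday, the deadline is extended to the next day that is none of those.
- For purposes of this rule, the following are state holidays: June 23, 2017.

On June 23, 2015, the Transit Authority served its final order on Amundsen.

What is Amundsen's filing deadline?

June 26, 2017

2 years after June 23, 2015 is June 23, 2017.
June 23, 2017 is a listed holiday; June 24, 2017 is Saturday; June 25, 2017 is Sunday. The next qualifying day is June 26, 2017.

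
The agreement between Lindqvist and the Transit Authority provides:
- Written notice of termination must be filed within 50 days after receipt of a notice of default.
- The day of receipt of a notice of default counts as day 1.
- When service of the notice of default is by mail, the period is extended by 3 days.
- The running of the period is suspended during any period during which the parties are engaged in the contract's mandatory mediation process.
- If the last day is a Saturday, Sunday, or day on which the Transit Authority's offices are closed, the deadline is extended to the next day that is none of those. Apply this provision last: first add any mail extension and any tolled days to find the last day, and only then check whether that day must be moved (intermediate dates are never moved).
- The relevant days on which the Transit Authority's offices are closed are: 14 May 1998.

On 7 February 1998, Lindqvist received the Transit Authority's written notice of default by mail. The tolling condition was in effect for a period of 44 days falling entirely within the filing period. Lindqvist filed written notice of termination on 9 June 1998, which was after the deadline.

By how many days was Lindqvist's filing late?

Counting 7 February 1998 as day 1, day 50 is March 28, 1998.
Service was by mail, adding 3 days: March 28, 1998 + 3 days = March 31, 1998.
Tolling adds 44 days: March 31, 1998 + 44 days = May 14, 1998.
May 14, 1998 is a listed holiday. The next qualifying day is May 15, 1998.
The deadline is May 15, 1998; from May 15, 1998 to June 9, 1998 is 25 days.

25 days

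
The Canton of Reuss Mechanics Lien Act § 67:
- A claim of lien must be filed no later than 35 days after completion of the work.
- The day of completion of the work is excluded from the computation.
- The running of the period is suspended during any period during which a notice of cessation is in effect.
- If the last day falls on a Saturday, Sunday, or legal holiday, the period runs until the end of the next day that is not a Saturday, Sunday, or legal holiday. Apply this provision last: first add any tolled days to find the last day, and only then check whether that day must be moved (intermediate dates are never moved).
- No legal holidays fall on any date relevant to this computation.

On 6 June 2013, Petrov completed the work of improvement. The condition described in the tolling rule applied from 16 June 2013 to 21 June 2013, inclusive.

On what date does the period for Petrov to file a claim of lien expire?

35 days after 6 June 2013 is July 11, 2013.
From June 16, 2013 through June 21, 2013 inclusive is 6 days; tolling adds 6 days: July 11, 2013 + 6 days = July 17, 2013.
July 17, 2013 is a Wednesday and not a legal holiday, so no extension applies.

July 17, 2013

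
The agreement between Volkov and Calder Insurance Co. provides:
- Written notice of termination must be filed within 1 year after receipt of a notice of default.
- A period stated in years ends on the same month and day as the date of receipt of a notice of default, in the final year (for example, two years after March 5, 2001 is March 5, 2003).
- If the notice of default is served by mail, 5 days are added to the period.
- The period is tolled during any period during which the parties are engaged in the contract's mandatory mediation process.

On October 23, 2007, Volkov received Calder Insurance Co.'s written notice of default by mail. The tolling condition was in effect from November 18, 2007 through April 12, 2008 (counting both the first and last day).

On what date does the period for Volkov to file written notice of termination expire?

1 year after October 23, 2007 is October 23, 2008.
Service was by mail, adding 5 days: October 23, 2008 + 5 days = October 28, 2008.
From November 18, 2007 through April 12, 2008 inclusive is 147 days; tolling adds 147 days: October 28, 2008 + 147 days = March 24, 2009.

March 24, 2009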